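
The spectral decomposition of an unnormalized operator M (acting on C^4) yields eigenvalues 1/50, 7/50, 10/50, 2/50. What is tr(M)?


tr(M) = sum of eigenvalues
= 1/50 + 7/50 + 10/50 + 2/50
= 20/50
= 0.4000

0.4000


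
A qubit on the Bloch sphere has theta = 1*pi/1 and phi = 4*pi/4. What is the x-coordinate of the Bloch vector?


theta = 3.1416, phi = 3.1416
r_x = sin(theta)*cos(phi) = 0.0000 * -1.0000
r_x = 0.0000

0.0000


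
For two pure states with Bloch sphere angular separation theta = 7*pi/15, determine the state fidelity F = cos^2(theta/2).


For states separated by angle theta on Bloch sphere:
F = cos^2(theta/2)
theta = 7*pi/15 = 1.4661
theta/2 = 0.7330
cos(theta/2) = 0.7431
F = 0.5523

0.5523


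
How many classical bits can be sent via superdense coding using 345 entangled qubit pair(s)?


Superdense coding allows 2 classical bits per shared entangled pair.
345 pair(s) -> 2 * 345 = 690 classical bits

690


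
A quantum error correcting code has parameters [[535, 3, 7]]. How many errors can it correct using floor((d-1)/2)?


Code parameters: [[535, 3, 7]], distance d = 7.
Number of correctable errors = floor((d-1)/2)
= floor((7 - 1)/2)
= floor(6/2)
= 3

3


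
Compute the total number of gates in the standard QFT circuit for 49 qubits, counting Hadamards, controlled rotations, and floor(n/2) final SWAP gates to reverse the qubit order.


Hadamard gates: 49
Controlled rotations: n*(n-1)/2 = 49*48/2 = 1176
SWAP gates: floor(n/2) = floor(49/2) = 24
Total = 49 + 1176 + 24
= 1249

1249


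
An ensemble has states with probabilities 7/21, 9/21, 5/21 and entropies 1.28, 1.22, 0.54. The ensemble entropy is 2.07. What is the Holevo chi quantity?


chi = S(rho) - sum_i p_i * S(rho_i)
Weighted entropy = 7/21 * 1.28 + 9/21 * 1.22 + 5/21 * 0.54
= 1.0781
chi = 2.07 - 1.0781
= 0.9919

0.9919


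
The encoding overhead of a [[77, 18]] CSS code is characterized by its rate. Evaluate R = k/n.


Code rate R = k/n
= 18/77
= 0.2338

0.2338


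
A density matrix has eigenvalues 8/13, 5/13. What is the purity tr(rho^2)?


tr(rho^2) = sum of eigenvalues squared
= (8/13)^2 + (5/13)^2
= (64 + 25) / 169
= 89/169
= 0.5266

0.5266


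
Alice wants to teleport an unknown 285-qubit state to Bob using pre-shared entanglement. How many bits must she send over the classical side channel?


Quantum teleportation requires 2 classical bits per qubit teleported.
285 qubit(s) -> 2 * 285 = 570 classical bits

570


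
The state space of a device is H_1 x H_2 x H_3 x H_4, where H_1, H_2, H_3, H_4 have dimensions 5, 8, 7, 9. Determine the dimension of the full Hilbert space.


dim(H_1 x H_2 x H_3 x H_4) = 5 * 8 * 7 * 9
= 40 * 7 * 9
= 280 * 9
= 2520

2520


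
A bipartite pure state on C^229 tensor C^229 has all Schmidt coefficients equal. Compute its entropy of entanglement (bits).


For a maximally entangled state in d x d:
S = log2(d) = log2(229)
= 7.8392

7.8392


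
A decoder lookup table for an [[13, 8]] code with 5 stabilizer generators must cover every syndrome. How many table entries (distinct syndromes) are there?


Each stabilizer generator gives a binary (+1 or -1) measurement outcome.
With 5 independent generators:
Total syndromes = 2^5
= 32

32


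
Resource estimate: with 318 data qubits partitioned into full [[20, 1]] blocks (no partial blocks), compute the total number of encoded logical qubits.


Each code block uses 20 physical qubits for 1 logical qubit(s).
Number of complete blocks = floor(318 / 20) = 15
Logical qubits = 15 * 1
= 15

15


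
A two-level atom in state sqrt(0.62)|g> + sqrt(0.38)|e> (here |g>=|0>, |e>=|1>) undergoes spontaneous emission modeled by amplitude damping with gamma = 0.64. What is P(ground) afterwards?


For amplitude damping with parameter gamma on state sqrt(a)|0> + sqrt(b)|1>:
alpha^2 = 0.62, beta^2 = 0.38
P(|0>) = alpha^2 + gamma * beta^2
= 0.62 + 0.64 * 0.38
= 0.62 + 0.2432
= 0.8632

0.8632


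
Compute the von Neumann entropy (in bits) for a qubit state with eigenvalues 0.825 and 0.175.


S = -p*log2(p) - (1-p)*log2(1-p)
p = 0.8250, 1-p = 0.1750
= -0.8250 * log2(0.8250) - 0.1750 * log2(0.1750)
= -(-0.2290) - (-0.4401)
= 0.6690

0.6690


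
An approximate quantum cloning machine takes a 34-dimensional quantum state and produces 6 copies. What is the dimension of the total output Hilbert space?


Output space = H^(tensor 6) where dim(H) = 34
dim = 34^6
= 1156 (after 2 factors)
= 39304 (after 3 factors)
= 1336336 (after 4 factors)
= 45435424 (after 5 factors)
= 1544804416 (after 6 factors)
= 1544804416

1544804416


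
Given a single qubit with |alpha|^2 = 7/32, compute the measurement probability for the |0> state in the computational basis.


|alpha|^2 = 7/32 = 0.2188
|beta|^2 = 1 - 7/32 = 25/32 = 0.7812
P(|0>) = |alpha|^2 = 0.2188

0.2188


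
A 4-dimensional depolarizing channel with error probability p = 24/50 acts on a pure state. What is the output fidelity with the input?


F = (1-p) + p/d
= (1 - 0.4800) + 0.4800/4
= 0.5200 + 0.1200
= 0.6400

0.6400


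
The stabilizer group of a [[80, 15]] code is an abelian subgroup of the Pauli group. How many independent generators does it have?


For an [[n,k]] stabilizer code:
Number of stabilizer generators = n - k
= 80 - 15
= 65

65


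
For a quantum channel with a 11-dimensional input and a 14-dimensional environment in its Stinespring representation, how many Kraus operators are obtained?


Tracing out the environment in an orthonormal basis {|i>_E} gives Kraus operators K_i = <i|_E U |0>_E.
Number of Kraus operators = dim(H_env) = d_env
= 14

14


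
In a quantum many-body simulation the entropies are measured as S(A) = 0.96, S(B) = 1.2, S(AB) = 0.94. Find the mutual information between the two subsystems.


I(A:B) = S(A) + S(B) - S(AB)
= 0.96 + 1.2 - 0.94
= 1.2200

1.2200


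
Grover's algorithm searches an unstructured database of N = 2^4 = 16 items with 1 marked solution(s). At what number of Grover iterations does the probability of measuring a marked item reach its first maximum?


After j Grover iterations the success probability is P(j) = sin^2((2j+1)*theta), where sin(theta) = sqrt(k/N).
N = 2^4 = 16, k = 1
sin(theta) = sqrt(k/N) = 0.25
theta = arcsin(sqrt(k/N)) = 0.2526802551 rad
P(j) reaches its first maximum when (2j+1)*theta is as close as possible to pi/2, i.e. j = round(pi/(4*theta) - 1/2).
pi/(4*theta) - 1/2 = 2.6083
(For comparison, the common estimate pi/4 * sqrt(N/k) = 3.1416; the exact maximiser is used here.)
Optimal iterations = 3

3


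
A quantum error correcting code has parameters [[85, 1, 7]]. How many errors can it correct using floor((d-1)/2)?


Code parameters: [[85, 1, 7]], distance d = 7.
Number of correctable errors = floor((d-1)/2)
= floor((7 - 1)/2)
= floor(6/2)
= 3

3


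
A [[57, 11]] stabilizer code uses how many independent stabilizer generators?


For an [[n,k]] stabilizer code:
Number of stabilizer generators = n - k
= 57 - 11
= 46

46


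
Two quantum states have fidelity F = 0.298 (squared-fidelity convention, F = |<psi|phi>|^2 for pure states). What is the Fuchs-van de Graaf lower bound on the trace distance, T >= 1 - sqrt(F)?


Fuchs-van de Graaf (squared-fidelity convention): 1 - sqrt(F) <= T <= sqrt(1 - F).
Lower bound: T >= 1 - sqrt(F)
sqrt(F) = sqrt(0.298) = 0.5459
T >= 1 - 0.5459
T >= 0.4541

0.4541


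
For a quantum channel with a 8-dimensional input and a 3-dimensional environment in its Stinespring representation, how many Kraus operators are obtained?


Tracing out the environment in an orthonormal basis {|i>_E} gives Kraus operators K_i = <i|_E U |0>_E.
Number of Kraus operators = dim(H_env) = d_env
= 3

3


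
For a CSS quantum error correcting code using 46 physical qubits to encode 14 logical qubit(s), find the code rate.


Code rate R = k/n
= 14/46
= 0.3043

0.3043


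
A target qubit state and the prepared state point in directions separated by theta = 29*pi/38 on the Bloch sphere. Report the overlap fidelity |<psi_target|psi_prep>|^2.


For states separated by angle theta on Bloch sphere:
F = cos^2(theta/2)
theta = 29*pi/38 = 2.3975
theta/2 = 1.1988
cos(theta/2) = 0.3635
F = 0.1321

0.1321


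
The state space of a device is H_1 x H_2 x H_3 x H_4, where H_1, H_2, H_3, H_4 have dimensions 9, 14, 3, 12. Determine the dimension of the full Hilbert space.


dim(H_1 x H_2 x H_3 x H_4) = 9 * 14 * 3 * 12
= 126 * 3 * 12
= 378 * 12
= 4536

4536


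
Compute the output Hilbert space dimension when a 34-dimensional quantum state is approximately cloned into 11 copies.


Output space = H^(tensor 11) where dim(H) = 34
dim = 34^11
= 1156 (after 2 factors)
= 39304 (after 3 factors)
= 1336336 (after 4 factors)
= 45435424 (after 5 factors)
= 1544804416 (after 6 factors)
= 52523350144 (after 7 factors)
= 1785793904896 (after 8 factors)
= 60716992766464 (after 9 factors)
= 2064377754059776 (after 10 factors)
= 70188843638032384 (after 11 factors)
= 70188843638032384

70188843638032384


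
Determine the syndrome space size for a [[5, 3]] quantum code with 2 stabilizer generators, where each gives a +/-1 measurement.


Each stabilizer generator gives a binary (+1 or -1) measurement outcome.
With 2 independent generators:
Total syndromes = 2^2
= 4

4


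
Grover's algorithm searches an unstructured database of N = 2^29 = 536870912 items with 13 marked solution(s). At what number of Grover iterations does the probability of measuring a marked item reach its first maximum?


After j Grover iterations the success probability is P(j) = sin^2((2j+1)*theta), where sin(theta) = sqrt(k/N).
N = 2^29 = 536870912, k = 13
sin(theta) = sqrt(k/N) = 0.0001556097264
theta = arcsin(sqrt(k/N)) = 0.000155609727 rad
P(j) reaches its first maximum when (2j+1)*theta is as close as possible to pi/2, i.e. j = round(pi/(4*theta) - 1/2).
pi/(4*theta) - 1/2 = 5046.7305
(For comparison, the common estimate pi/4 * sqrt(N/k) = 5047.2305; the exact maximiser is used here.)
Optimal iterations = 5047

5047


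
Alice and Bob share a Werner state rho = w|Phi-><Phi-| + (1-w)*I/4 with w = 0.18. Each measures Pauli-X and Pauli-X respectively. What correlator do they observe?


|Phi-> = (|00> - |11>)/sqrt(2)
For the pure Bell state, <X_A X_B> = -1 (Bell-state Pauli correlator).
The maximally-mixed part I/4 has tr(I/4 * P tensor P) = 0 for any traceless Pauli P.
So <X_A X_B>_rho = w * (-1) + (1 - w) * 0
= 0.18 * (-1)
= -0.1800

-0.1800


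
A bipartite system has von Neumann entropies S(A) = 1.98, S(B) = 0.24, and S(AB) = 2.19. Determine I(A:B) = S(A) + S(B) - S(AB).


I(A:B) = S(A) + S(B) - S(AB)
= 1.98 + 0.24 - 2.19
= 0.0300

0.0300


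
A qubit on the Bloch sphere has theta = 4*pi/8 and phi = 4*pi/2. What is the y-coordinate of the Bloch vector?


theta = 1.5708, phi = 6.2832
r_y = sin(theta)*sin(phi) = 1.0000 * 0.0000
r_y = 0.0000

0.0000


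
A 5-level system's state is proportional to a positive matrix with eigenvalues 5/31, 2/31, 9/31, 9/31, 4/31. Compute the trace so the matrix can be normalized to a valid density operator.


tr(M) = sum of eigenvalues
= 5/31 + 2/31 + 9/31 + 9/31 + 4/31
= 29/31
= 0.9355

0.9355


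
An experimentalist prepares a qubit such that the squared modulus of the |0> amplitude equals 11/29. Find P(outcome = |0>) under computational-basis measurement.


|alpha|^2 = 11/29 = 0.3793
|beta|^2 = 1 - 11/29 = 18/29 = 0.6207
P(|0>) = |alpha|^2 = 0.3793

0.3793


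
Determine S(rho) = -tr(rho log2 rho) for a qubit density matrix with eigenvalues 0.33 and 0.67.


S = -p*log2(p) - (1-p)*log2(1-p)
p = 0.3300, 1-p = 0.6700
= -0.3300 * log2(0.3300) - 0.6700 * log2(0.6700)
= -(-0.5278) - (-0.3871)
= 0.9149

0.9149


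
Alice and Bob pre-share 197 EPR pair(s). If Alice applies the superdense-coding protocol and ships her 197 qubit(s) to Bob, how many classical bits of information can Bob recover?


Superdense coding allows 2 classical bits per shared entangled pair.
197 pair(s) -> 2 * 197 = 394 classical bits

394


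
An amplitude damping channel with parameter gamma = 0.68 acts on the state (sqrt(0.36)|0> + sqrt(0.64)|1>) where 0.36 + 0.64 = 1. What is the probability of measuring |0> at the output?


For amplitude damping with parameter gamma on state sqrt(a)|0> + sqrt(b)|1>:
alpha^2 = 0.36, beta^2 = 0.64
P(|0>) = alpha^2 + gamma * beta^2
= 0.36 + 0.68 * 0.64
= 0.36 + 0.4352
= 0.7952

0.7952


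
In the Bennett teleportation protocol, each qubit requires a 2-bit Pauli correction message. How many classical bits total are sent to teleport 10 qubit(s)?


Quantum teleportation requires 2 classical bits per qubit teleported.
10 qubit(s) -> 2 * 10 = 20 classical bits

20


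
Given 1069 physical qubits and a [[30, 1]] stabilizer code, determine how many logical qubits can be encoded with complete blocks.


Each code block uses 30 physical qubits for 1 logical qubit(s).
Number of complete blocks = floor(1069 / 30) = 35
Logical qubits = 35 * 1
= 35

35


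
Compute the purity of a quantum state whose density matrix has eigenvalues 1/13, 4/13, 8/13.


tr(rho^2) = sum of eigenvalues squared
= (1/13)^2 + (4/13)^2 + (8/13)^2
= (1 + 16 + 64) / 169
= 81/169
= 0.4793

0.4793


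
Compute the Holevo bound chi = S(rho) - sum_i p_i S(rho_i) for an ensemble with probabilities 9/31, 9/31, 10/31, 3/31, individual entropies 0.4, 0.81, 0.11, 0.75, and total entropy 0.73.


chi = S(rho) - sum_i p_i * S(rho_i)
Weighted entropy = 9/31 * 0.4 + 9/31 * 0.81 + 10/31 * 0.11 + 3/31 * 0.75
= 0.4594
chi = 0.73 - 0.4594
= 0.2706

0.2706


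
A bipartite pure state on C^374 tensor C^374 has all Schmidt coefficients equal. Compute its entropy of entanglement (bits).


For a maximally entangled state in d x d:
S = log2(d) = log2(374)
= 8.5469

8.5469


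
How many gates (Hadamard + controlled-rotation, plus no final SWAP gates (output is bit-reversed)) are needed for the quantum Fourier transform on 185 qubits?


Hadamard gates: 185
Controlled rotations: n*(n-1)/2 = 185*184/2 = 17020
SWAP gates: 0 (omitted)
Total = 185 + 17020
= 17205

17205


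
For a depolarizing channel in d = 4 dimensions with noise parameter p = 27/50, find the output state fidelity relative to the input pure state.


F = (1-p) + p/d
= (1 - 0.5400) + 0.5400/4
= 0.4600 + 0.1350
= 0.5950

0.5950


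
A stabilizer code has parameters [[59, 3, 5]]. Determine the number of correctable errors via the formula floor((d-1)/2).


Code parameters: [[59, 3, 5]], distance d = 5.
Number of correctable errors = floor((d-1)/2)
= floor((5 - 1)/2)
= floor(4/2)
= 2

2


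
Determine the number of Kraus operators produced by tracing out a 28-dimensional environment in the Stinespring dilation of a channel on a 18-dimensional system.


Tracing out the environment in an orthonormal basis {|i>_E} gives Kraus operators K_i = <i|_E U |0>_E.
Number of Kraus operators = dim(H_env) = d_env
= 28

28


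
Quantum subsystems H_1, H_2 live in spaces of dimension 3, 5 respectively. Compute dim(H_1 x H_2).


dim(H_1 x H_2) = 3 * 5
= 15

15


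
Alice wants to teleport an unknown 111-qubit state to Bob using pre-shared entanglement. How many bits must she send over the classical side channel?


Quantum teleportation requires 2 classical bits per qubit teleported.
111 qubit(s) -> 2 * 111 = 222 classical bits

222


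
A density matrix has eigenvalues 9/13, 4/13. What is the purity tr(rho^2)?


tr(rho^2) = sum of eigenvalues squared
= (9/13)^2 + (4/13)^2
= (81 + 16) / 169
= 97/169
= 0.5740

0.5740


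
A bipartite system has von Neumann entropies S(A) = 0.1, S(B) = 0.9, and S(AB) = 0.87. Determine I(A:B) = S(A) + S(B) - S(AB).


I(A:B) = S(A) + S(B) - S(AB)
= 0.1 + 0.9 - 0.87
= 0.1300

0.1300


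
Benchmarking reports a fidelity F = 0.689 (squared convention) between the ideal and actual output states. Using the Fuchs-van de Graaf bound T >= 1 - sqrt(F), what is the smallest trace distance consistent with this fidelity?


Fuchs-van de Graaf (squared-fidelity convention): 1 - sqrt(F) <= T <= sqrt(1 - F).
Lower bound: T >= 1 - sqrt(F)
sqrt(F) = sqrt(0.689) = 0.8301
T >= 1 - 0.8301
T >= 0.1699

0.1699


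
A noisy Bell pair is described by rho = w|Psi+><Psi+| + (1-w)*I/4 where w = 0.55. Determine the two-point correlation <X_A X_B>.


|Psi+> = (|01> + |10>)/sqrt(2)
For the pure Bell state, <X_A X_B> = +1 (Bell-state Pauli correlator).
The maximally-mixed part I/4 has tr(I/4 * P tensor P) = 0 for any traceless Pauli P.
So <X_A X_B>_rho = w * (+1) + (1 - w) * 0
= 0.55 * (+1)
= 0.5500

0.5500


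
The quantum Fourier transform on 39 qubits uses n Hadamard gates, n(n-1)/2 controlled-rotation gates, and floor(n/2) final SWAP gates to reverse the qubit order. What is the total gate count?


Hadamard gates: 39
Controlled rotations: n*(n-1)/2 = 39*38/2 = 741
SWAP gates: floor(n/2) = floor(39/2) = 19
Total = 39 + 741 + 19
= 799

799


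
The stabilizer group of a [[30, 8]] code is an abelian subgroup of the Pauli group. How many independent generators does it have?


For an [[n,k]] stabilizer code:
Number of stabilizer generators = n - k
= 30 - 8
= 22

22


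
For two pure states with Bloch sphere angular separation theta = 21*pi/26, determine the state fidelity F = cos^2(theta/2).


For states separated by angle theta on Bloch sphere:
F = cos^2(theta/2)
theta = 21*pi/26 = 2.5374
theta/2 = 1.2687
cos(theta/2) = 0.2975
F = 0.0885

0.0885


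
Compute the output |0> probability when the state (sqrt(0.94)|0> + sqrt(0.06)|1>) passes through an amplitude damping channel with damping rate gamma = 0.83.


For amplitude damping with parameter gamma on state sqrt(a)|0> + sqrt(b)|1>:
alpha^2 = 0.94, beta^2 = 0.06
P(|0>) = alpha^2 + gamma * beta^2
= 0.94 + 0.83 * 0.06
= 0.94 + 0.0498
= 0.9898

0.9898


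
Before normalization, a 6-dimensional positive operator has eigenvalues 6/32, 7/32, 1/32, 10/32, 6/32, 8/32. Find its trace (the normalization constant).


tr(M) = sum of eigenvalues
= 6/32 + 7/32 + 1/32 + 10/32 + 6/32 + 8/32
= 38/32
= 1.1875

1.1875


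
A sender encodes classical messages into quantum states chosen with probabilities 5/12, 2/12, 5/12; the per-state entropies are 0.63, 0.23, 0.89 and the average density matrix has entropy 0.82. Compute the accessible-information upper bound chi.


chi = S(rho) - sum_i p_i * S(rho_i)
Weighted entropy = 5/12 * 0.63 + 2/12 * 0.23 + 5/12 * 0.89
= 0.6717
chi = 0.82 - 0.6717
= 0.1483

0.1483


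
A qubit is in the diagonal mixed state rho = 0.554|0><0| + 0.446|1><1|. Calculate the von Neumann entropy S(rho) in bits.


S = -p*log2(p) - (1-p)*log2(1-p)
p = 0.5540, 1-p = 0.4460
= -0.5540 * log2(0.5540) - 0.4460 * log2(0.4460)
= -(-0.4720) - (-0.5195)
= 0.9916

0.9916


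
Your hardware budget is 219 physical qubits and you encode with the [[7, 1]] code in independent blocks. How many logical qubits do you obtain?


Each code block uses 7 physical qubits for 1 logical qubit(s).
Number of complete blocks = floor(219 / 7) = 31
Logical qubits = 31 * 1
= 31

31


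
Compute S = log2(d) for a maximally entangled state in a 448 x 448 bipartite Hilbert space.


For a maximally entangled state in d x d:
S = log2(d) = log2(448)
= 8.8074

8.8074


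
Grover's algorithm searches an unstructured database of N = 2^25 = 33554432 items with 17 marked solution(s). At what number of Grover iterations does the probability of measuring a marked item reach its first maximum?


After j Grover iterations the success probability is P(j) = sin^2((2j+1)*theta), where sin(theta) = sqrt(k/N).
N = 2^25 = 33554432, k = 17
sin(theta) = sqrt(k/N) = 0.00071178612
theta = arcsin(sqrt(k/N)) = 0.0007117861801 rad
P(j) reaches its first maximum when (2j+1)*theta is as close as possible to pi/2, i.e. j = round(pi/(4*theta) - 1/2).
pi/(4*theta) - 1/2 = 1102.9187
(For comparison, the common estimate pi/4 * sqrt(N/k) = 1103.4188; the exact maximiser is used here.)
Optimal iterations = 1103

1103


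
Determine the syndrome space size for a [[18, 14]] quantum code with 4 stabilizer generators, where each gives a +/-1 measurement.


Each stabilizer generator gives a binary (+1 or -1) measurement outcome.
With 4 independent generators:
Total syndromes = 2^4
= 16

16


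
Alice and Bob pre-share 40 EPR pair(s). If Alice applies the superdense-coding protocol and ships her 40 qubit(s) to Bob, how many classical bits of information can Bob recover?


Superdense coding allows 2 classical bits per shared entangled pair.
40 pair(s) -> 2 * 40 = 80 classical bits

80


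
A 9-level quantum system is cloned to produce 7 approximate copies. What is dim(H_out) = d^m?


Output space = H^(tensor 7) where dim(H) = 9
dim = 9^7
= 81 (after 2 factors)
= 729 (after 3 factors)
= 6561 (after 4 factors)
= 59049 (after 5 factors)
= 531441 (after 6 factors)
= 4782969 (after 7 factors)
= 4782969

4782969


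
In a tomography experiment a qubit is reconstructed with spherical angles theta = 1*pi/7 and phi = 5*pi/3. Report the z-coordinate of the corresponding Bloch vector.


theta = 0.4488, phi = 5.2360
r_z = cos(theta) = 0.9010

0.9010


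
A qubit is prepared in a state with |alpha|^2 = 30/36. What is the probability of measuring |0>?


|alpha|^2 = 30/36 = 0.8333
|beta|^2 = 1 - 30/36 = 6/36 = 0.1667
P(|0>) = |alpha|^2 = 0.8333

0.8333


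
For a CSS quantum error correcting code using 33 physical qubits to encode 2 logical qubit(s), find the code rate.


Code rate R = k/n
= 2/33
= 0.0606

0.0606


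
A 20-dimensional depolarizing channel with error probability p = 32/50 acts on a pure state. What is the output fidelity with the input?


F = (1-p) + p/d
= (1 - 0.6400) + 0.6400/20
= 0.3600 + 0.0320
= 0.3920

0.3920


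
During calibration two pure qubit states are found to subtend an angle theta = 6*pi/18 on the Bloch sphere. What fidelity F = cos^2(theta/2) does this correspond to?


For states separated by angle theta on Bloch sphere:
F = cos^2(theta/2)
theta = 6*pi/18 = 1.0472
theta/2 = 0.5236
cos(theta/2) = 0.8660
F = 0.7500

0.7500


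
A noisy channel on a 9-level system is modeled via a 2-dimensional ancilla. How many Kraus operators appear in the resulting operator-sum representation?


Tracing out the environment in an orthonormal basis {|i>_E} gives Kraus operators K_i = <i|_E U |0>_E.
Number of Kraus operators = dim(H_env) = d_env
= 2

2


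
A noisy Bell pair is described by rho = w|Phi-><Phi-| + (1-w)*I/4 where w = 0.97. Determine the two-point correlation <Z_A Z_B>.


|Phi-> = (|00> - |11>)/sqrt(2)
For the pure Bell state, <Z_A Z_B> = +1 (Bell-state Pauli correlator).
The maximally-mixed part I/4 has tr(I/4 * P tensor P) = 0 for any traceless Pauli P.
So <Z_A Z_B>_rho = w * (+1) + (1 - w) * 0
= 0.97 * (+1)
= 0.9700

0.9700


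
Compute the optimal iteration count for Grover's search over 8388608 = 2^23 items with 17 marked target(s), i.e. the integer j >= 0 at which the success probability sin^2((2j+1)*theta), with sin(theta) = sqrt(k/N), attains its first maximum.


After j Grover iterations the success probability is P(j) = sin^2((2j+1)*theta), where sin(theta) = sqrt(k/N).
N = 2^23 = 8388608, k = 17
sin(theta) = sqrt(k/N) = 0.00142357224
theta = arcsin(sqrt(k/N)) = 0.001423572721 rad
P(j) reaches its first maximum when (2j+1)*theta is as close as possible to pi/2, i.e. j = round(pi/(4*theta) - 1/2).
pi/(4*theta) - 1/2 = 551.2092
(For comparison, the common estimate pi/4 * sqrt(N/k) = 551.7094; the exact maximiser is used here.)
Optimal iterations = 551

551


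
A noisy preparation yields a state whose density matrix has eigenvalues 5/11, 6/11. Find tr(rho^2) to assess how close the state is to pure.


tr(rho^2) = sum of eigenvalues squared
= (5/11)^2 + (6/11)^2
= (25 + 36) / 121
= 61/121
= 0.5041

0.5041


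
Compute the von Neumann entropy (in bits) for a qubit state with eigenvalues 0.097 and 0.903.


S = -p*log2(p) - (1-p)*log2(1-p)
p = 0.0970, 1-p = 0.9030
= -0.0970 * log2(0.0970) - 0.9030 * log2(0.9030)
= -(-0.3265) - (-0.1329)
= 0.4594

0.4594


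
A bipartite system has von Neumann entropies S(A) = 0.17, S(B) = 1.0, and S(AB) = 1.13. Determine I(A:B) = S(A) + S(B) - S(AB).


I(A:B) = S(A) + S(B) - S(AB)
= 0.17 + 1.0 - 1.13
= 0.0400

0.0400


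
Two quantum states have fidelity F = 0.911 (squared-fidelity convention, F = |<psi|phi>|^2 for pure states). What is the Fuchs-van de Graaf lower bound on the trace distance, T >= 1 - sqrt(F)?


Fuchs-van de Graaf (squared-fidelity convention): 1 - sqrt(F) <= T <= sqrt(1 - F).
Lower bound: T >= 1 - sqrt(F)
sqrt(F) = sqrt(0.911) = 0.9545
T >= 1 - 0.9545
T >= 0.0455

0.0455


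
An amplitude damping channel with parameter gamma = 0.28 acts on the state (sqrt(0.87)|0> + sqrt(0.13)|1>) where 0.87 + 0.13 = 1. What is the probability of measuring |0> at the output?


For amplitude damping with parameter gamma on state sqrt(a)|0> + sqrt(b)|1>:
alpha^2 = 0.87, beta^2 = 0.13
P(|0>) = alpha^2 + gamma * beta^2
= 0.87 + 0.28 * 0.13
= 0.87 + 0.0364
= 0.9064

0.9064


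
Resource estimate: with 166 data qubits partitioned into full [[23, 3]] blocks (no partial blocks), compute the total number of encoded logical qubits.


Each code block uses 23 physical qubits for 3 logical qubit(s).
Number of complete blocks = floor(166 / 23) = 7
Logical qubits = 7 * 3
= 21

21


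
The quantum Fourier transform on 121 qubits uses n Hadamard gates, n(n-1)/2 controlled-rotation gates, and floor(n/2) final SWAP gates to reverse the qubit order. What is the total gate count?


Hadamard gates: 121
Controlled rotations: n*(n-1)/2 = 121*120/2 = 7260
SWAP gates: floor(n/2) = floor(121/2) = 60
Total = 121 + 7260 + 60
= 7441

7441


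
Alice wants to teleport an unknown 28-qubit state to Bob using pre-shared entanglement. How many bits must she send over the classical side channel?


Quantum teleportation requires 2 classical bits per qubit teleported.
28 qubit(s) -> 2 * 28 = 56 classical bits

56


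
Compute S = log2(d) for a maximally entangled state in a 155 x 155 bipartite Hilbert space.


For a maximally entangled state in d x d:
S = log2(d) = log2(155)
= 7.2761

7.2761


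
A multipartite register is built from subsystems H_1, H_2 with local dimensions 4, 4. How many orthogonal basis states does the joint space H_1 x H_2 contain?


dim(H_1 x H_2) = 4 * 4
= 16

16


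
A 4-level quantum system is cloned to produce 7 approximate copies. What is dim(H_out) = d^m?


Output space = H^(tensor 7) where dim(H) = 4
dim = 4^7
= 16 (after 2 factors)
= 64 (after 3 factors)
= 256 (after 4 factors)
= 1024 (after 5 factors)
= 4096 (after 6 factors)
= 16384 (after 7 factors)
= 16384

16384


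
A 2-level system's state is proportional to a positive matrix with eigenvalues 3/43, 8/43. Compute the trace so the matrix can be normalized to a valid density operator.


tr(M) = sum of eigenvalues
= 3/43 + 8/43
= 11/43
= 0.2558

0.2558


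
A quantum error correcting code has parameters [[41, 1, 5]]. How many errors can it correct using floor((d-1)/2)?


Code parameters: [[41, 1, 5]], distance d = 5.
Number of correctable errors = floor((d-1)/2)
= floor((5 - 1)/2)
= floor(4/2)
= 2

2


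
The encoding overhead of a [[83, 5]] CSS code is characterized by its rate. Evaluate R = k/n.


Code rate R = k/n
= 5/83
= 0.0602

0.0602


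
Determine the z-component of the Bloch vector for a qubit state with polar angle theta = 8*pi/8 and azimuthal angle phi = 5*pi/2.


theta = 3.1416, phi = 7.8540
r_z = cos(theta) = -1.0000

-1.0000


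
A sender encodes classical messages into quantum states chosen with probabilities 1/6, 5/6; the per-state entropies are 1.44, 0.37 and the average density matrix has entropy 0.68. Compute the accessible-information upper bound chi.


chi = S(rho) - sum_i p_i * S(rho_i)
Weighted entropy = 1/6 * 1.44 + 5/6 * 0.37
= 0.5483
chi = 0.68 - 0.5483
= 0.1317

0.1317


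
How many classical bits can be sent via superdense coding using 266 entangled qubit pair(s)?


Superdense coding allows 2 classical bits per shared entangled pair.
266 pair(s) -> 2 * 266 = 532 classical bits

532


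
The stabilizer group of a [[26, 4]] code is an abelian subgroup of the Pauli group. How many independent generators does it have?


For an [[n,k]] stabilizer code:
Number of stabilizer generators = n - k
= 26 - 4
= 22

22


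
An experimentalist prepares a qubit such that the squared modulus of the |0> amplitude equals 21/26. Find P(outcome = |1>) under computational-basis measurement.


|alpha|^2 = 21/26 = 0.8077
|beta|^2 = 1 - 21/26 = 5/26 = 0.1923
P(|1>) = |beta|^2 = 0.1923

0.1923


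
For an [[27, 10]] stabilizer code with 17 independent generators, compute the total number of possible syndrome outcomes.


Each stabilizer generator gives a binary (+1 or -1) measurement outcome.
With 17 independent generators:
Total syndromes = 2^17
= 131072

131072


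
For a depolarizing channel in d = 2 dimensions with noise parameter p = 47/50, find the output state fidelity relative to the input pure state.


F = (1-p) + p/d
= (1 - 0.9400) + 0.9400/2
= 0.0600 + 0.4700
= 0.5300

0.5300


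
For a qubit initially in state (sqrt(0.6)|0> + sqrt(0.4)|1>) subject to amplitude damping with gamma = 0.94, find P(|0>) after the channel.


For amplitude damping with parameter gamma on state sqrt(a)|0> + sqrt(b)|1>:
alpha^2 = 0.6, beta^2 = 0.4
P(|0>) = alpha^2 + gamma * beta^2
= 0.6 + 0.94 * 0.4
= 0.6 + 0.3760
= 0.9760

0.9760


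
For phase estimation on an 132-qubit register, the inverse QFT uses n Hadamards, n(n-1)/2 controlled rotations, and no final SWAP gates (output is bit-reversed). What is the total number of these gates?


Hadamard gates: 132
Controlled rotations: n*(n-1)/2 = 132*131/2 = 8646
SWAP gates: 0 (omitted)
Total = 132 + 8646
= 8778

8778


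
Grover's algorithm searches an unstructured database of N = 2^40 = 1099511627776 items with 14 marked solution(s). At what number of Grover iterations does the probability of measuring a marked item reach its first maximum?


After j Grover iterations the success probability is P(j) = sin^2((2j+1)*theta), where sin(theta) = sqrt(k/N).
N = 2^40 = 1099511627776, k = 14
sin(theta) = sqrt(k/N) = 3.568322551e-06
theta = arcsin(sqrt(k/N)) = 3.568322551e-06 rad
P(j) reaches its first maximum when (2j+1)*theta is as close as possible to pi/2, i.e. j = round(pi/(4*theta) - 1/2).
pi/(4*theta) - 1/2 = 220102.4061
(For comparison, the common estimate pi/4 * sqrt(N/k) = 220102.9061; the exact maximiser is used here.)
Optimal iterations = 220102

220102


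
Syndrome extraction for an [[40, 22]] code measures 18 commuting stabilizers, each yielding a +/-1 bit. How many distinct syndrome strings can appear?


Each stabilizer generator gives a binary (+1 or -1) measurement outcome.
With 18 independent generators:
Total syndromes = 2^18
= 262144

262144


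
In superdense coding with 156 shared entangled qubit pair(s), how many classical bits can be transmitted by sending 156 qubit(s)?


Superdense coding allows 2 classical bits per shared entangled pair.
156 pair(s) -> 2 * 156 = 312 classical bits

312


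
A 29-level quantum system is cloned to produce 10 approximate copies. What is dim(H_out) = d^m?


Output space = H^(tensor 10) where dim(H) = 29
dim = 29^10
= 841 (after 2 factors)
= 24389 (after 3 factors)
= 707281 (after 4 factors)
= 20511149 (after 5 factors)
= 594823321 (after 6 factors)
= 17249876309 (after 7 factors)
= 500246412961 (after 8 factors)
= 14507145975869 (after 9 factors)
= 420707233300201 (after 10 factors)
= 420707233300201

420707233300201


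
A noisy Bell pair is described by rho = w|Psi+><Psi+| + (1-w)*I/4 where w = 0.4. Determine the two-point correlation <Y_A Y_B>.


|Psi+> = (|01> + |10>)/sqrt(2)
For the pure Bell state, <Y_A Y_B> = +1 (Bell-state Pauli correlator).
The maximally-mixed part I/4 has tr(I/4 * P tensor P) = 0 for any traceless Pauli P.
So <Y_A Y_B>_rho = w * (+1) + (1 - w) * 0
= 0.4 * (+1)
= 0.4000

0.4000


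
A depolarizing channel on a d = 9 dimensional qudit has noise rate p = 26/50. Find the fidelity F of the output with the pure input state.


F = (1-p) + p/d
= (1 - 0.5200) + 0.5200/9
= 0.4800 + 0.0578
= 0.5378

0.5378


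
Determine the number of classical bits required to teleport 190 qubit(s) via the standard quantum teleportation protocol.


Quantum teleportation requires 2 classical bits per qubit teleported.
190 qubit(s) -> 2 * 190 = 380 classical bits

380


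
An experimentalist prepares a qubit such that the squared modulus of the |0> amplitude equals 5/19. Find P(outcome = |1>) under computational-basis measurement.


|alpha|^2 = 5/19 = 0.2632
|beta|^2 = 1 - 5/19 = 14/19 = 0.7368
P(|1>) = |beta|^2 = 0.7368

0.7368


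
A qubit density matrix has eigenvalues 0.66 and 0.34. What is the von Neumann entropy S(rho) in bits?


S = -p*log2(p) - (1-p)*log2(1-p)
p = 0.6600, 1-p = 0.3400
= -0.6600 * log2(0.6600) - 0.3400 * log2(0.3400)
= -(-0.3956) - (-0.5292)
= 0.9248

0.9248


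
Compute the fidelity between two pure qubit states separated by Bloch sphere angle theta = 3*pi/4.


For states separated by angle theta on Bloch sphere:
F = cos^2(theta/2)
theta = 3*pi/4 = 2.3562
theta/2 = 1.1781
cos(theta/2) = 0.3827
F = 0.1464

0.1464


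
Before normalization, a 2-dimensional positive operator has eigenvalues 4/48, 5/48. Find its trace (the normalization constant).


tr(M) = sum of eigenvalues
= 4/48 + 5/48
= 9/48
= 0.1875

0.1875


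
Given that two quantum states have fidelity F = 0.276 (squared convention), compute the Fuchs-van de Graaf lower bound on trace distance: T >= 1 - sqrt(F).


Fuchs-van de Graaf (squared-fidelity convention): 1 - sqrt(F) <= T <= sqrt(1 - F).
Lower bound: T >= 1 - sqrt(F)
sqrt(F) = sqrt(0.276) = 0.5254
T >= 1 - 0.5254
T >= 0.4746

0.4746


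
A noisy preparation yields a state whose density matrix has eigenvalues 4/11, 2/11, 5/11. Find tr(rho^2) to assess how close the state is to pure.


tr(rho^2) = sum of eigenvalues squared
= (4/11)^2 + (2/11)^2 + (5/11)^2
= (16 + 4 + 25) / 121
= 45/121
= 0.3719

0.3719


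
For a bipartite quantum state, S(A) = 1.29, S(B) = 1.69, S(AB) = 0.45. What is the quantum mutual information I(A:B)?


I(A:B) = S(A) + S(B) - S(AB)
= 1.29 + 1.69 - 0.45
= 2.5300

2.5300


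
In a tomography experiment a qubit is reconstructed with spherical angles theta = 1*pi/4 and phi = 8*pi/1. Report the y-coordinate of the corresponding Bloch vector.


theta = 0.7854, phi = 25.1327
r_y = sin(theta)*sin(phi) = 0.7071 * 0.0000
r_y = 0.0000

0.0000


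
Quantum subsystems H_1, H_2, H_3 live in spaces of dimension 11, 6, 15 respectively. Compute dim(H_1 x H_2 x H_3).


dim(H_1 x H_2 x H_3) = 11 * 6 * 15
= 66 * 15
= 990

990


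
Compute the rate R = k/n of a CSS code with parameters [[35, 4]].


Code rate R = k/n
= 4/35
= 0.1143

0.1143


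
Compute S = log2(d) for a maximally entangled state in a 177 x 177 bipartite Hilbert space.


For a maximally entangled state in d x d:
S = log2(d) = log2(177)
= 7.4676

7.4676


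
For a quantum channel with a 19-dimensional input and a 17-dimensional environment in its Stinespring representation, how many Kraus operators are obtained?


Tracing out the environment in an orthonormal basis {|i>_E} gives Kraus operators K_i = <i|_E U |0>_E.
Number of Kraus operators = dim(H_env) = d_env
= 17

17


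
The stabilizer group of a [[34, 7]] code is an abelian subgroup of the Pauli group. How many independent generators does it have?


For an [[n,k]] stabilizer code:
Number of stabilizer generators = n - k
= 34 - 7
= 27

27


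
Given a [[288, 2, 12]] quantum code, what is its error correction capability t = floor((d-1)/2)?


Code parameters: [[288, 2, 12]], distance d = 12.
Number of correctable errors = floor((d-1)/2)
= floor((12 - 1)/2)
= floor(11/2)
= 5

5


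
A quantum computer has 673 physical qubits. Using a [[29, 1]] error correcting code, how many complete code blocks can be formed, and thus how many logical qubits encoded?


Each code block uses 29 physical qubits for 1 logical qubit(s).
Number of complete blocks = floor(673 / 29) = 23
Logical qubits = 23 * 1
= 23

23


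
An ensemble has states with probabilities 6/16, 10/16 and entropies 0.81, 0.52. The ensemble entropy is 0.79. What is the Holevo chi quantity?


chi = S(rho) - sum_i p_i * S(rho_i)
Weighted entropy = 6/16 * 0.81 + 10/16 * 0.52
= 0.6288
chi = 0.79 - 0.6288
= 0.1613

0.1613


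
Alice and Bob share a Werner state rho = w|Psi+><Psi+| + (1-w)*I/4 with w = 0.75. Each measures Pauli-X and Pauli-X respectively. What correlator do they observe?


|Psi+> = (|01> + |10>)/sqrt(2)
For the pure Bell state, <X_A X_B> = +1 (Bell-state Pauli correlator).
The maximally-mixed part I/4 has tr(I/4 * P tensor P) = 0 for any traceless Pauli P.
So <X_A X_B>_rho = w * (+1) + (1 - w) * 0
= 0.75 * (+1)
= 0.7500

0.7500


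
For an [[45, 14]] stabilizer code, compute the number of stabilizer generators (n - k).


For an [[n,k]] stabilizer code:
Number of stabilizer generators = n - k
= 45 - 14
= 31

31


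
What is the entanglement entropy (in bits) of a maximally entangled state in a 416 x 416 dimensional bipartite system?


For a maximally entangled state in d x d:
S = log2(d) = log2(416)
= 8.7004

8.7004


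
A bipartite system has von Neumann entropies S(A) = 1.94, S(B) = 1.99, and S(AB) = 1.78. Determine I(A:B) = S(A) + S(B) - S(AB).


I(A:B) = S(A) + S(B) - S(AB)
= 1.94 + 1.99 - 1.78
= 2.1500

2.1500


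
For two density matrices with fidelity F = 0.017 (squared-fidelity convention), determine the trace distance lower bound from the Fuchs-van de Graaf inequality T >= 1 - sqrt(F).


Fuchs-van de Graaf (squared-fidelity convention): 1 - sqrt(F) <= T <= sqrt(1 - F).
Lower bound: T >= 1 - sqrt(F)
sqrt(F) = sqrt(0.017) = 0.1304
T >= 1 - 0.1304
T >= 0.8696

0.8696


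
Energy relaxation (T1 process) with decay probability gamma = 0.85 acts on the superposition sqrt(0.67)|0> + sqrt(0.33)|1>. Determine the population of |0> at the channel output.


For amplitude damping with parameter gamma on state sqrt(a)|0> + sqrt(b)|1>:
alpha^2 = 0.67, beta^2 = 0.33
P(|0>) = alpha^2 + gamma * beta^2
= 0.67 + 0.85 * 0.33
= 0.67 + 0.2805
= 0.9505

0.9505


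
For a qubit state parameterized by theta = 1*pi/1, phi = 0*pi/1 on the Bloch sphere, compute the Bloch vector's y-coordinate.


theta = 3.1416, phi = 0.0000
r_y = sin(theta)*sin(phi) = 0.0000 * 0.0000
r_y = 0.0000

0.0000


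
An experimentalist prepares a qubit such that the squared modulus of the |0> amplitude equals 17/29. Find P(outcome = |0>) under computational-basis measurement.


|alpha|^2 = 17/29 = 0.5862
|beta|^2 = 1 - 17/29 = 12/29 = 0.4138
P(|0>) = |alpha|^2 = 0.5862

0.5862


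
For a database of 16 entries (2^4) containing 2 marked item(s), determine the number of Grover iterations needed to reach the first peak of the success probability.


After j Grover iterations the success probability is P(j) = sin^2((2j+1)*theta), where sin(theta) = sqrt(k/N).
N = 2^4 = 16, k = 2
sin(theta) = sqrt(k/N) = 0.3535533906
theta = arcsin(sqrt(k/N)) = 0.3613671239 rad
P(j) reaches its first maximum when (2j+1)*theta is as close as possible to pi/2, i.e. j = round(pi/(4*theta) - 1/2).
pi/(4*theta) - 1/2 = 1.6734
(For comparison, the common estimate pi/4 * sqrt(N/k) = 2.2214; the exact maximiser is used here.)
Optimal iterations = 2

2


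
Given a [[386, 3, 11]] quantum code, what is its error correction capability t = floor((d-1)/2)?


Code parameters: [[386, 3, 11]], distance d = 11.
Number of correctable errors = floor((d-1)/2)
= floor((11 - 1)/2)
= floor(10/2)
= 5

5


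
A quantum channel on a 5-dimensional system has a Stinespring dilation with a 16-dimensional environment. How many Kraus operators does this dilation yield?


Tracing out the environment in an orthonormal basis {|i>_E} gives Kraus operators K_i = <i|_E U |0>_E.
Number of Kraus operators = dim(H_env) = d_env
= 16

16
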